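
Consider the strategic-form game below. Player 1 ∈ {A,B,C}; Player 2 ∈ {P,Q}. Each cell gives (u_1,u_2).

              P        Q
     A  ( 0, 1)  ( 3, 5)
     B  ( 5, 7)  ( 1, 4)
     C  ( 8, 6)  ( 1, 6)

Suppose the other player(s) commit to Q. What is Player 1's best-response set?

u_1(A vs Q) = 3
u_1(B vs Q) = 1
u_1(C vs Q) = 1
max payoff 3 at {A}

BR_1 = {A}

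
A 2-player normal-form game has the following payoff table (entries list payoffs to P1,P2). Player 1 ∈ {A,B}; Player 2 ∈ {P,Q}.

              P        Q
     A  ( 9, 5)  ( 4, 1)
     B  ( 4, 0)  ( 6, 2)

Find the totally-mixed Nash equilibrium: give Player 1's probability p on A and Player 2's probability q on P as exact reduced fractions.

P1 mixes 1/3 on A; P2 mixes 2/7 on P

P1 indiff ⇒ q·9+(1-q)·4 = q·4+(1-q)·6 ⇒ q(5) = (1-q)(2) ⇒ q = 2/7
P2 indiff ⇒ p·5+(1-p)·0 = p·1+(1-p)·2 ⇒ p(4) = (1-p)(2) ⇒ p = 1/3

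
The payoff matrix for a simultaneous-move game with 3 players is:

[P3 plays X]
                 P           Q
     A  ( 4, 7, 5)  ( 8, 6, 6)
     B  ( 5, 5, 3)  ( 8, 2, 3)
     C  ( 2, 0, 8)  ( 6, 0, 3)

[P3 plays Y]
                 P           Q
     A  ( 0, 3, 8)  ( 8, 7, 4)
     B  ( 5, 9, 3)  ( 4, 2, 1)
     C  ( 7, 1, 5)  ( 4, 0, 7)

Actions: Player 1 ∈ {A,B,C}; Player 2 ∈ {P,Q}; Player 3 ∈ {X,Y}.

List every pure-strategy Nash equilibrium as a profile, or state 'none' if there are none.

Nash profiles: (B,P,X)

(A,P,X): not NE [P1→B gives 5>4; P3→Y gives 8>5]
(A,P,Y): not NE [P1→C gives 7>0; P2→Q gives 7>3]
(A,Q,X): not NE [P2→P gives 7>6]
(A,Q,Y): not NE [P3→X gives 6>4]
(B,P,X): NE
(B,P,Y): not NE [P1→C gives 7>5]
(B,Q,X): not NE [P2→P gives 5>2]
(B,Q,Y): not NE [P1→A gives 8>4; P2→P gives 9>2; P3→X gives 3>1]
(C,P,X): not NE [P1→B gives 5>2]
(C,P,Y): not NE [P3→X gives 8>5]
(C,Q,X): not NE [P1→B gives 8>6; P3→Y gives 7>3]
(C,Q,Y): not NE [P1→A gives 8>4; P2→P gives 1>0]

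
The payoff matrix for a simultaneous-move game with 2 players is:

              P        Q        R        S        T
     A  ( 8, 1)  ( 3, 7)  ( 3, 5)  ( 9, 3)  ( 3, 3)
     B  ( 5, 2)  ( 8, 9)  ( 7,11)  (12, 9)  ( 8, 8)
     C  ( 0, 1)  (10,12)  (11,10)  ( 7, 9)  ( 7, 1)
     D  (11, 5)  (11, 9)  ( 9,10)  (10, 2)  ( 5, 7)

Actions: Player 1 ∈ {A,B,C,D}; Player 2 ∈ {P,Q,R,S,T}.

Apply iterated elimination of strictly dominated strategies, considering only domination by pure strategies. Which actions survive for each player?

IESDS → P1:{C,D} P2:{Q,R}

P1 drop A (D beats it: P:11>8 Q:11>3 R:9>3 S:10>9 T:5>3)
P2 drop P (Q beats it: B:9>2 C:12>1 D:9>5)
P2 drop S (R beats it: B:11>9 C:10>9 D:10>2)
P2 drop T (Q beats it: B:9>8 C:12>1 D:9>7)
P1 drop B (C beats it: Q:10>8 R:11>7)
P1→{C,D} P2→{Q,R}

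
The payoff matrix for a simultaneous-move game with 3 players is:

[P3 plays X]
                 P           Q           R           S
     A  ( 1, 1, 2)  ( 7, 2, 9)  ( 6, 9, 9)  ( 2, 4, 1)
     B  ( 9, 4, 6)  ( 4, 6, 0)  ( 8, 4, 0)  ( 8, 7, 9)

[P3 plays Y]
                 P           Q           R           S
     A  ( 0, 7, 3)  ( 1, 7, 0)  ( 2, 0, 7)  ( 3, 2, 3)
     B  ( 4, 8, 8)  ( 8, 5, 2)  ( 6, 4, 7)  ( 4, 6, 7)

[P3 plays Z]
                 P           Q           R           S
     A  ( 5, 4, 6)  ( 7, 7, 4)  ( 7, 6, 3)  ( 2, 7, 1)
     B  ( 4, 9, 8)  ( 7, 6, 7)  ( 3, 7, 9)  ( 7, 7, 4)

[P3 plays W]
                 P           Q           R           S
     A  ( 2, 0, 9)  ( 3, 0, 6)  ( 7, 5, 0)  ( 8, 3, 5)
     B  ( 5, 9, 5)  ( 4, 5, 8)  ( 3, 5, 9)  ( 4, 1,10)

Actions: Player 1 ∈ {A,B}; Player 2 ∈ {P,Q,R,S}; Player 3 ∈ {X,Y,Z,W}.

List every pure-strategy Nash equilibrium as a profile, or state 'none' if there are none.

(A,P,X): not NE [P1→B gives 9>1; P2→R gives 9>1; P3→W gives 9>2]
(A,P,Y): not NE [P1→B gives 4>0; P3→W gives 9>3]
(A,P,Z): not NE [P2→S gives 7>4; P3→W gives 9>6]
(A,P,W): not NE [P1→B gives 5>2; P2→R gives 5>0]
(A,Q,X): not NE [P2→R gives 9>2]
(A,Q,Y): not NE [P1→B gives 8>1; P3→X gives 9>0]
(A,Q,Z): not NE [P3→X gives 9>4]
(A,Q,W): not NE [P1→B gives 4>3; P2→R gives 5>0; P3→X gives 9>6]
(A,R,X): not NE [P1→B gives 8>6]
(A,R,Y): not NE [P1→B gives 6>2; P2→Q gives 7>0; P3→X gives 9>7]
(A,R,Z): not NE [P2→S gives 7>6; P3→X gives 9>3]
(A,R,W): not NE [P3→X gives 9>0]
(A,S,X): not NE [P1→B gives 8>2; P2→R gives 9>4; P3→W gives 5>1]
(A,S,Y): not NE [P1→B gives 4>3; P2→Q gives 7>2; P3→W gives 5>3]
(A,S,Z): not NE [P1→B gives 7>2; P3→W gives 5>1]
(A,S,W): not NE [P2→R gives 5>3]
(B,P,X): not NE [P2→S gives 7>4; P3→Z gives 8>6]
(B,P,Y): NE
(B,P,Z): not NE [P1→A gives 5>4]
(B,P,W): not NE [P3→Z gives 8>5]
(B,Q,X): not NE [P1→A gives 7>4; P2→S gives 7>6; P3→W gives 8>0]
(B,Q,Y): not NE [P2→P gives 8>5; P3→W gives 8>2]
(B,Q,Z): not NE [P2→P gives 9>6; P3→W gives 8>7]
(B,Q,W): not NE [P2→P gives 9>5]
(B,R,X): not NE [P2→S gives 7>4; P3→W gives 9>0]
(B,R,Y): not NE [P2→P gives 8>4; P3→W gives 9>7]
(B,R,Z): not NE [P1→A gives 7>3; P2→P gives 9>7]
(B,R,W): not NE [P1→A gives 7>3; P2→P gives 9>5]
(B,S,X): not NE [P3→W gives 10>9]
(B,S,Y): not NE [P2→P gives 8>6; P3→W gives 10>7]
(B,S,Z): not NE [P2→P gives 9>7; P3→W gives 10>4]
(B,S,W): not NE [P1→A gives 8>4; P2→P gives 9>1]

PSNE = {(B,P,Y)}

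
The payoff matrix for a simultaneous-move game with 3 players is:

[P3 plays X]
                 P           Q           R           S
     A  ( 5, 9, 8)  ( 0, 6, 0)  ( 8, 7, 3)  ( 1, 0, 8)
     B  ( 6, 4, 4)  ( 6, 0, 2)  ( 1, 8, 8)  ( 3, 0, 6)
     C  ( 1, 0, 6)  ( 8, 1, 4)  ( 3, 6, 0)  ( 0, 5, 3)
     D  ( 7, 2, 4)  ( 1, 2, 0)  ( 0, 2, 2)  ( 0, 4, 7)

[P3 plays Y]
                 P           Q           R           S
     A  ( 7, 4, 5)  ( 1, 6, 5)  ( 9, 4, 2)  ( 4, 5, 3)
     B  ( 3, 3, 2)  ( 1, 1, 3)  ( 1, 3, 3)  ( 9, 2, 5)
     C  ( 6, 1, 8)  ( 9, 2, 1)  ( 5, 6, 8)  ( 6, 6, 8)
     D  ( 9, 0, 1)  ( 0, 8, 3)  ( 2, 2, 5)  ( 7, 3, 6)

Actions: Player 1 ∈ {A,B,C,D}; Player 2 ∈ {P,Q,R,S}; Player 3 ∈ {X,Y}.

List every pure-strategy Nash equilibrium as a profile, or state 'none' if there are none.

Equilibria: none

(A,P,X): not NE [P1→D gives 7>5]
(A,P,Y): not NE [P1→D gives 9>7; P2→Q gives 6>4; P3→X gives 8>5]
(A,Q,X): not NE [P1→C gives 8>0; P2→P gives 9>6; P3→Y gives 5>0]
(A,Q,Y): not NE [P1→C gives 9>1]
(A,R,X): not NE [P2→P gives 9>7]
(A,R,Y): not NE [P2→Q gives 6>4; P3→X gives 3>2]
(A,S,X): not NE [P1→B gives 3>1; P2→P gives 9>0]
(A,S,Y): not NE [P1→B gives 9>4; P2→Q gives 6>5; P3→X gives 8>3]
(B,P,X): not NE [P1→D gives 7>6; P2→R gives 8>4]
(B,P,Y): not NE [P1→D gives 9>3; P3→X gives 4>2]
(B,Q,X): not NE [P1→C gives 8>6; P2→R gives 8>0; P3→Y gives 3>2]
(B,Q,Y): not NE [P1→C gives 9>1; P2→R gives 3>1]
(B,R,X): not NE [P1→A gives 8>1]
(B,R,Y): not NE [P1→A gives 9>1; P3→X gives 8>3]
(B,S,X): not NE [P2→R gives 8>0]
(B,S,Y): not NE [P2→R gives 3>2; P3→X gives 6>5]
(C,P,X): not NE [P1→D gives 7>1; P2→R gives 6>0; P3→Y gives 8>6]
(C,P,Y): not NE [P1→D gives 9>6; P2→S gives 6>1]
(C,Q,X): not NE [P2→R gives 6>1]
(C,Q,Y): not NE [P2→S gives 6>2; P3→X gives 4>1]
(C,R,X): not NE [P1→A gives 8>3; P3→Y gives 8>0]
(C,R,Y): not NE [P1→A gives 9>5]
(C,S,X): not NE [P1→B gives 3>0; P2→R gives 6>5; P3→Y gives 8>3]
(C,S,Y): not NE [P1→B gives 9>6]
(D,P,X): not NE [P2→S gives 4>2]
(D,P,Y): not NE [P2→Q gives 8>0; P3→X gives 4>1]
(D,Q,X): not NE [P1→C gives 8>1; P2→S gives 4>2; P3→Y gives 3>0]
(D,Q,Y): not NE [P1→C gives 9>0]
(D,R,X): not NE [P1→A gives 8>0; P2→S gives 4>2; P3→Y gives 5>2]
(D,R,Y): not NE [P1→A gives 9>2; P2→Q gives 8>2]
(D,S,X): not NE [P1→B gives 3>0]
(D,S,Y): not NE [P1→B gives 9>7; P2→Q gives 8>3; P3→X gives 7>6]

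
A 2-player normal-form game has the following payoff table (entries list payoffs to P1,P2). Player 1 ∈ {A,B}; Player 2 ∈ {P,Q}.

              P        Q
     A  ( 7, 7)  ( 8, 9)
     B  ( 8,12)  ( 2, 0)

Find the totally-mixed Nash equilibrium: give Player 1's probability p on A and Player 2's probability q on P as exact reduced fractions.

p=6/7, q=6/7

P1 indiff ⇒ q·7+(1-q)·8 = q·8+(1-q)·2 ⇒ q(-1) = (1-q)(-6) ⇒ q = 6/7
P2 indiff ⇒ p·7+(1-p)·12 = p·9+(1-p)·0 ⇒ p(-2) = (1-p)(-12) ⇒ p = 6/7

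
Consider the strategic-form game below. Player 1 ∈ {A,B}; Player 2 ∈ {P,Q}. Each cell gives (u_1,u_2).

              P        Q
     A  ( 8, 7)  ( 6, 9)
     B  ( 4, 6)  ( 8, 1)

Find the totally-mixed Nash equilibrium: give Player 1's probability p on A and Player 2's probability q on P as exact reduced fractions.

p=5/7, q=1/3

P1 indiff ⇒ q·8+(1-q)·6 = q·4+(1-q)·8 ⇒ q(4) = (1-q)(2) ⇒ q = 1/3
P2 indiff ⇒ p·7+(1-p)·6 = p·9+(1-p)·1 ⇒ p(-2) = (1-p)(-5) ⇒ p = 5/7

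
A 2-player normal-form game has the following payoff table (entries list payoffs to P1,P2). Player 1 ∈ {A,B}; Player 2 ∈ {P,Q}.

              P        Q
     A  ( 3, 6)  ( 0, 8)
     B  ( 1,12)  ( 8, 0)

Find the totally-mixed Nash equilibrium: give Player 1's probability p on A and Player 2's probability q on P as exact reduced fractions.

P1 indiff ⇒ q·3+(1-q)·0 = q·1+(1-q)·8 ⇒ q(2) = (1-q)(8) ⇒ q = 4/5
P2 indiff ⇒ p·6+(1-p)·12 = p·8+(1-p)·0 ⇒ p(-2) = (1-p)(-12) ⇒ p = 6/7

p=6/7, q=4/5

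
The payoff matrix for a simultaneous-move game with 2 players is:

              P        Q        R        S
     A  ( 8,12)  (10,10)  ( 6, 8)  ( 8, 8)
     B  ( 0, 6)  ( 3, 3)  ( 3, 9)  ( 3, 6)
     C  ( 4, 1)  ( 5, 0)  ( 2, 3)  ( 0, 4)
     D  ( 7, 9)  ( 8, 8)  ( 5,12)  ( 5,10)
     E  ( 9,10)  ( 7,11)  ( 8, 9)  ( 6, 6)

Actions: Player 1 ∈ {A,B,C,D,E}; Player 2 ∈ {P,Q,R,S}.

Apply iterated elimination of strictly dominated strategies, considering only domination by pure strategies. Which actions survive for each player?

P1 drop B (A beats it: P:8>0 Q:10>3 R:6>3 S:8>3)
P1 drop C (A beats it: P:8>4 Q:10>5 R:6>2 S:8>0)
P1 drop D (A beats it: P:8>7 Q:10>8 R:6>5 S:8>5)
P2 drop R (P beats it: A:12>8 E:10>9)
P2 drop S (P beats it: A:12>8 E:10>6)
P1→{A,E} P2→{P,Q}

IESDS → P1:{A,E} P2:{P,Q}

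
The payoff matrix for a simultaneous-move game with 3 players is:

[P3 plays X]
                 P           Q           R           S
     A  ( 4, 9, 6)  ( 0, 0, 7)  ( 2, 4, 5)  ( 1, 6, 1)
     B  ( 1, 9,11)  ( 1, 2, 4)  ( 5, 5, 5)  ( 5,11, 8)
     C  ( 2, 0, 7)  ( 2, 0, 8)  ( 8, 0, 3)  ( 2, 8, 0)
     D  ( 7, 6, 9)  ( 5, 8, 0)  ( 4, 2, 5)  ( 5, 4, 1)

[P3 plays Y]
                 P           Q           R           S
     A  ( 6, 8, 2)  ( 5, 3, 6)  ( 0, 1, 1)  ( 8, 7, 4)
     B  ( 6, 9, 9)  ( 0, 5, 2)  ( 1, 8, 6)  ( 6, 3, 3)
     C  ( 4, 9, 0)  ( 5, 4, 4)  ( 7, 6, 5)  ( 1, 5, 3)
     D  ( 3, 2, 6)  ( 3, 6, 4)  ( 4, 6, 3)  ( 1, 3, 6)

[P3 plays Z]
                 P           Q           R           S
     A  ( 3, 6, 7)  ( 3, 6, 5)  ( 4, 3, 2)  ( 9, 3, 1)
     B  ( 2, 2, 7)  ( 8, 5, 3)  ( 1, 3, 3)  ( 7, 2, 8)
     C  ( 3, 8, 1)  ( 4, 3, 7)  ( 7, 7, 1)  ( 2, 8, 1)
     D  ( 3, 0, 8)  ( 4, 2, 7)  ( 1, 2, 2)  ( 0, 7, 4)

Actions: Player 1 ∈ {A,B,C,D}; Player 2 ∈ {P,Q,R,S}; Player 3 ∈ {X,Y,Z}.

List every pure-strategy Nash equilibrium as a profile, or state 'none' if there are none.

(A,P,X): not NE [P1→D gives 7>4; P3→Z gives 7>6]
(A,P,Y): not NE [P3→Z gives 7>2]
(A,P,Z): NE
(A,Q,X): not NE [P1→D gives 5>0; P2→P gives 9>0]
(A,Q,Y): not NE [P2→P gives 8>3; P3→X gives 7>6]
(A,Q,Z): not NE [P1→B gives 8>3; P3→X gives 7>5]
(A,R,X): not NE [P1→C gives 8>2; P2→P gives 9>4]
(A,R,Y): not NE [P1→C gives 7>0; P2→P gives 8>1; P3→X gives 5>1]
(A,R,Z): not NE [P1→C gives 7>4; P2→Q gives 6>3; P3→X gives 5>2]
(A,S,X): not NE [P1→D gives 5>1; P2→P gives 9>6; P3→Y gives 4>1]
(A,S,Y): not NE [P2→P gives 8>7]
(A,S,Z): not NE [P2→Q gives 6>3; P3→Y gives 4>1]
(B,P,X): not NE [P1→D gives 7>1; P2→S gives 11>9]
(B,P,Y): not NE [P3→X gives 11>9]
(B,P,Z): not NE [P1→D gives 3>2; P2→Q gives 5>2; P3→X gives 11>7]
(B,Q,X): not NE [P1→D gives 5>1; P2→S gives 11>2]
(B,Q,Y): not NE [P1→C gives 5>0; P2→P gives 9>5; P3→X gives 4>2]
(B,Q,Z): not NE [P3→X gives 4>3]
(B,R,X): not NE [P1→C gives 8>5; P2→S gives 11>5; P3→Y gives 6>5]
(B,R,Y): not NE [P1→C gives 7>1; P2→P gives 9>8]
(B,R,Z): not NE [P1→C gives 7>1; P2→Q gives 5>3; P3→Y gives 6>3]
(B,S,X): NE
(B,S,Y): not NE [P1→A gives 8>6; P2→P gives 9>3; P3→Z gives 8>3]
(B,S,Z): not NE [P1→A gives 9>7; P2→Q gives 5>2]
(C,P,X): not NE [P1→D gives 7>2; P2→S gives 8>0]
(C,P,Y): not NE [P1→B gives 6>4; P3→X gives 7>0]
(C,P,Z): not NE [P3→X gives 7>1]
(C,Q,X): not NE [P1→D gives 5>2; P2→S gives 8>0]
(C,Q,Y): not NE [P2→P gives 9>4; P3→X gives 8>4]
(C,Q,Z): not NE [P1→B gives 8>4; P2→S gives 8>3; P3→X gives 8>7]
(C,R,X): not NE [P2→S gives 8>0; P3→Y gives 5>3]
(C,R,Y): not NE [P2→P gives 9>6]
(C,R,Z): not NE [P2→S gives 8>7; P3→Y gives 5>1]
(C,S,X): not NE [P1→D gives 5>2; P3→Y gives 3>0]
(C,S,Y): not NE [P1→A gives 8>1; P2→P gives 9>5]
(C,S,Z): not NE [P1→A gives 9>2; P3→Y gives 3>1]
(D,P,X): not NE [P2→Q gives 8>6]
(D,P,Y): not NE [P1→B gives 6>3; P2→R gives 6>2; P3→X gives 9>6]
(D,P,Z): not NE [P2→S gives 7>0; P3→X gives 9>8]
(D,Q,X): not NE [P3→Z gives 7>0]
(D,Q,Y): not NE [P1→C gives 5>3; P3→Z gives 7>4]
(D,Q,Z): not NE [P1→B gives 8>4; P2→S gives 7>2]
(D,R,X): not NE [P1→C gives 8>4; P2→Q gives 8>2]
(D,R,Y): not NE [P1→C gives 7>4; P3→X gives 5>3]
(D,R,Z): not NE [P1→C gives 7>1; P2→S gives 7>2; P3→X gives 5>2]
(D,S,X): not NE [P2→Q gives 8>4; P3→Y gives 6>1]
(D,S,Y): not NE [P1→A gives 8>1; P2→R gives 6>3]
(D,S,Z): not NE [P1→A gives 9>0; P3→Y gives 6>4]

PSNE = {(A,P,Z), (B,S,X)}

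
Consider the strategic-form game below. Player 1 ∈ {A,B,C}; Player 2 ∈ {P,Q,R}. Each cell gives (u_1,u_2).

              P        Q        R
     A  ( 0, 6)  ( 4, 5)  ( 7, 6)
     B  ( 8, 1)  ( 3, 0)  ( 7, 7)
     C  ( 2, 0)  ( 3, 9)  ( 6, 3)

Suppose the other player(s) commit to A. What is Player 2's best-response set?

BR_2 = {P,R}

u_2(P vs A) = 6
u_2(Q vs A) = 5
u_2(R vs A) = 6
max payoff 6 at {P,R}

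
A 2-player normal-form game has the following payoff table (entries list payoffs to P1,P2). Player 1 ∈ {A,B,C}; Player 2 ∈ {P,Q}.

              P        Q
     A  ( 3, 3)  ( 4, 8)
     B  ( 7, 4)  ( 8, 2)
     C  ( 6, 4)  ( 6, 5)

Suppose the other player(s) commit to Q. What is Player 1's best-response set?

argmax u_1 = {B}

u_1(A vs Q) = 4
u_1(B vs Q) = 8
u_1(C vs Q) = 6
max payoff 8 at {B}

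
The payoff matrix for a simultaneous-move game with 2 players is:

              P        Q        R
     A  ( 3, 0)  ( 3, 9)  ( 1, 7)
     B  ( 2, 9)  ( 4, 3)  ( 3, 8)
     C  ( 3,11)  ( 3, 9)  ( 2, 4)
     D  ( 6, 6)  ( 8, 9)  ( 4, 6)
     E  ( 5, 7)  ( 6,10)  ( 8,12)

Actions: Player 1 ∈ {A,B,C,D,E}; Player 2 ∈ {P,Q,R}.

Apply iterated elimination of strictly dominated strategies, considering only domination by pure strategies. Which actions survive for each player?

P1 drop A (D beats it: P:6>3 Q:8>3 R:4>1)
P1 drop B (D beats it: P:6>2 Q:8>4 R:4>3)
P1 drop C (D beats it: P:6>3 Q:8>3 R:4>2)
P2 drop P (Q beats it: D:9>6 E:10>7)
P1→{D,E} P2→{Q,R}

IESDS → P1:{D,E} P2:{Q,R}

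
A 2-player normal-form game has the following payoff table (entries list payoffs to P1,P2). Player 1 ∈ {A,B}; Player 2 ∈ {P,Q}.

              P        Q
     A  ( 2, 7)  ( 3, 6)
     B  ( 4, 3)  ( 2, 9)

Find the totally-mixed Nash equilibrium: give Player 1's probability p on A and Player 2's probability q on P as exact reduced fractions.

P1 mixes 6/7 on A; P2 mixes 1/3 on P

P1 indiff ⇒ q·2+(1-q)·3 = q·4+(1-q)·2 ⇒ q(-2) = (1-q)(-1) ⇒ q = 1/3
P2 indiff ⇒ p·7+(1-p)·3 = p·6+(1-p)·9 ⇒ p(1) = (1-p)(6) ⇒ p = 6/7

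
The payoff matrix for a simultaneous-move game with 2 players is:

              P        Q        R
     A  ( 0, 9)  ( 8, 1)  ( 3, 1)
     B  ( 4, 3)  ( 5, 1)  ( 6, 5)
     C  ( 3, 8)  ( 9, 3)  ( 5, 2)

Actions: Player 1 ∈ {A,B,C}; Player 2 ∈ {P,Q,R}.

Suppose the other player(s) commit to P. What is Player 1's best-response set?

BR_1 = {B}

u_1(A vs P) = 0
u_1(B vs P) = 4
u_1(C vs P) = 3
max payoff 4 at {B}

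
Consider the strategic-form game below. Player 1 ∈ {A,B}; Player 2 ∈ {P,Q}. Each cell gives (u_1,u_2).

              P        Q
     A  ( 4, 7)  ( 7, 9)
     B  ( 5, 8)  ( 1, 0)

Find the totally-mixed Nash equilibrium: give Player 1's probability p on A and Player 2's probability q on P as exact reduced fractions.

P1 indiff ⇒ q·4+(1-q)·7 = q·5+(1-q)·1 ⇒ q(-1) = (1-q)(-6) ⇒ q = 6/7
P2 indiff ⇒ p·7+(1-p)·8 = p·9+(1-p)·0 ⇒ p(-2) = (1-p)(-8) ⇒ p = 4/5

p=4/5, q=6/7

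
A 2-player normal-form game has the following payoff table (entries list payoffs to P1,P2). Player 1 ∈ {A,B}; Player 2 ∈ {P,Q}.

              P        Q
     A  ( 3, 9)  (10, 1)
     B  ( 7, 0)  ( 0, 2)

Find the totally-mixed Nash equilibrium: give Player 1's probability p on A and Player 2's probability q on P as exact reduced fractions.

P1 mixes 1/5 on A; P2 mixes 5/7 on P

P1 indiff ⇒ q·3+(1-q)·10 = q·7+(1-q)·0 ⇒ q(-4) = (1-q)(-10) ⇒ q = 5/7
P2 indiff ⇒ p·9+(1-p)·0 = p·1+(1-p)·2 ⇒ p(8) = (1-p)(2) ⇒ p = 1/5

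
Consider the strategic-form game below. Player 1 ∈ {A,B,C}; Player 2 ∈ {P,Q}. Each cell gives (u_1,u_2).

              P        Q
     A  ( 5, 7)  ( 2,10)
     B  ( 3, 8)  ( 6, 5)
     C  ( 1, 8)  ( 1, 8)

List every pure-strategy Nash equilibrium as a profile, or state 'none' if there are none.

(A,P): not NE [P2→Q gives 10>7]
(A,Q): not NE [P1→B gives 6>2]
(B,P): not NE [P1→A gives 5>3]
(B,Q): not NE [P2→P gives 8>5]
(C,P): not NE [P1→A gives 5>1]
(C,Q): not NE [P1→B gives 6>1]

Equilibria: none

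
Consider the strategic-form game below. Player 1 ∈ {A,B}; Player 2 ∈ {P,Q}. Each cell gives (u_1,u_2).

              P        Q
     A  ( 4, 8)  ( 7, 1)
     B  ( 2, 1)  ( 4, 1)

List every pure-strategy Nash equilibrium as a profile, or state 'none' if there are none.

PSNE = {(A,P)}

(A,P): NE
(A,Q): not NE [P2→P gives 8>1]
(B,P): not NE [P1→A gives 4>2]
(B,Q): not NE [P1→A gives 7>4]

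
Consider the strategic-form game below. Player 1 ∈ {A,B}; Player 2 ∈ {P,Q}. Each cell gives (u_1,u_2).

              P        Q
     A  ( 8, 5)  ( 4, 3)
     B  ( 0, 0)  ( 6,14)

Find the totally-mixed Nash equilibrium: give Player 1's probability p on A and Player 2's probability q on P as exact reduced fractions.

P1 indiff ⇒ q·8+(1-q)·4 = q·0+(1-q)·6 ⇒ q(8) = (1-q)(2) ⇒ q = 1/5
P2 indiff ⇒ p·5+(1-p)·0 = p·3+(1-p)·14 ⇒ p(2) = (1-p)(14) ⇒ p = 7/8

p=7/8, q=1/5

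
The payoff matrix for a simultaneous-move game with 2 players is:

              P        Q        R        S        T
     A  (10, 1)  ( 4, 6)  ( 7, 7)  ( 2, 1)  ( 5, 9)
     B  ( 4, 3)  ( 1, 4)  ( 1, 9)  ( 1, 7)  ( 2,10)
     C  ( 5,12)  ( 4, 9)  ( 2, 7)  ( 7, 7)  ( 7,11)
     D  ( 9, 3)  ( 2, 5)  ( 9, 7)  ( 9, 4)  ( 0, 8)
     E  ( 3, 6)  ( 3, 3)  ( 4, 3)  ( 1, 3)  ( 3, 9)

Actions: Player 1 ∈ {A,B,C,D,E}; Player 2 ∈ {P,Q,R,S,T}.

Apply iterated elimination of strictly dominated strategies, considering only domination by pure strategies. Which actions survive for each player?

Survivors P1:{A,C} P2:{P,T}

P1 drop B (A beats it: P:10>4 Q:4>1 R:7>1 S:2>1 T:5>2)
P1 drop E (A beats it: P:10>3 Q:4>3 R:7>4 S:2>1 T:5>3)
P2 drop Q (T beats it: A:9>6 C:11>9 D:8>5)
P2 drop R (T beats it: A:9>7 C:11>7 D:8>7)
P2 drop S (T beats it: A:9>1 C:11>7 D:8>4)
P1 drop D (A beats it: P:10>9 T:5>0)
P1→{A,C} P2→{P,T}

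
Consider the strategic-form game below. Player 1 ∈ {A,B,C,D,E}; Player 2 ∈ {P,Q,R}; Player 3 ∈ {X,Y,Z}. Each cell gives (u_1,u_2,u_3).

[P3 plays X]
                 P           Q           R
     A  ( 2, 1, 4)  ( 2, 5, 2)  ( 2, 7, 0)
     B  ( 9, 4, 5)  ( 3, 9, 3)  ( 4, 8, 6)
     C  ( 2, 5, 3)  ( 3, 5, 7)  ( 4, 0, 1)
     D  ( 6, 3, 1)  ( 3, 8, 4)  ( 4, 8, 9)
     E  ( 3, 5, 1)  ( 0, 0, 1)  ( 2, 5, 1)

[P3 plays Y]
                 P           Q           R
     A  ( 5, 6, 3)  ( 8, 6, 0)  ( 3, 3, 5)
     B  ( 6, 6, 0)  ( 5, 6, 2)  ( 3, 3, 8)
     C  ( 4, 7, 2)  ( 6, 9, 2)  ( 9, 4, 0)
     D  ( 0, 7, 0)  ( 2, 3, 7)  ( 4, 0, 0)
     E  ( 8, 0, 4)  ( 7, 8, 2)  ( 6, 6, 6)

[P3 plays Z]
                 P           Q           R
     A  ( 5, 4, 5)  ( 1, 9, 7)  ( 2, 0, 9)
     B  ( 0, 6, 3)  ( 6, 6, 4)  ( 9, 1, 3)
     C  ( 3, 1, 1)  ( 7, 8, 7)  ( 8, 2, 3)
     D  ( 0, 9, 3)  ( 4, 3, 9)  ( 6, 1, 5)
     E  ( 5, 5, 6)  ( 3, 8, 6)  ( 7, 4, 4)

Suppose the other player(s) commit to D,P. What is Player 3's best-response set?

BR_3 = {Z}

u_3(X vs D,P) = 1
u_3(Y vs D,P) = 0
u_3(Z vs D,P) = 3
max payoff 3 at {Z}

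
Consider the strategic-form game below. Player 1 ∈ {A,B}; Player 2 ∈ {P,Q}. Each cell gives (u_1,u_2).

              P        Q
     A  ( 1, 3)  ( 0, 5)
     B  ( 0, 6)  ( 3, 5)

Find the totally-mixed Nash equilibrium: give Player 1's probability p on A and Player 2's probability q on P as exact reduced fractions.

P1 indiff ⇒ q·1+(1-q)·0 = q·0+(1-q)·3 ⇒ q(1) = (1-q)(3) ⇒ q = 3/4
P2 indiff ⇒ p·3+(1-p)·6 = p·5+(1-p)·5 ⇒ p(-2) = (1-p)(-1) ⇒ p = 1/3

p=1/3, q=3/4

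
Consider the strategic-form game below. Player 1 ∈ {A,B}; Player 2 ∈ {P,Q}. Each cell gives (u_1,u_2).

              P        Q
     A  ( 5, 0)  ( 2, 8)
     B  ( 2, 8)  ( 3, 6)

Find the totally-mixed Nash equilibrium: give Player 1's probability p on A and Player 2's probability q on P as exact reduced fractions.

P1 indiff ⇒ q·5+(1-q)·2 = q·2+(1-q)·3 ⇒ q(3) = (1-q)(1) ⇒ q = 1/4
P2 indiff ⇒ p·0+(1-p)·8 = p·8+(1-p)·6 ⇒ p(-8) = (1-p)(-2) ⇒ p = 1/5

(p,q) = (1/5, 1/4)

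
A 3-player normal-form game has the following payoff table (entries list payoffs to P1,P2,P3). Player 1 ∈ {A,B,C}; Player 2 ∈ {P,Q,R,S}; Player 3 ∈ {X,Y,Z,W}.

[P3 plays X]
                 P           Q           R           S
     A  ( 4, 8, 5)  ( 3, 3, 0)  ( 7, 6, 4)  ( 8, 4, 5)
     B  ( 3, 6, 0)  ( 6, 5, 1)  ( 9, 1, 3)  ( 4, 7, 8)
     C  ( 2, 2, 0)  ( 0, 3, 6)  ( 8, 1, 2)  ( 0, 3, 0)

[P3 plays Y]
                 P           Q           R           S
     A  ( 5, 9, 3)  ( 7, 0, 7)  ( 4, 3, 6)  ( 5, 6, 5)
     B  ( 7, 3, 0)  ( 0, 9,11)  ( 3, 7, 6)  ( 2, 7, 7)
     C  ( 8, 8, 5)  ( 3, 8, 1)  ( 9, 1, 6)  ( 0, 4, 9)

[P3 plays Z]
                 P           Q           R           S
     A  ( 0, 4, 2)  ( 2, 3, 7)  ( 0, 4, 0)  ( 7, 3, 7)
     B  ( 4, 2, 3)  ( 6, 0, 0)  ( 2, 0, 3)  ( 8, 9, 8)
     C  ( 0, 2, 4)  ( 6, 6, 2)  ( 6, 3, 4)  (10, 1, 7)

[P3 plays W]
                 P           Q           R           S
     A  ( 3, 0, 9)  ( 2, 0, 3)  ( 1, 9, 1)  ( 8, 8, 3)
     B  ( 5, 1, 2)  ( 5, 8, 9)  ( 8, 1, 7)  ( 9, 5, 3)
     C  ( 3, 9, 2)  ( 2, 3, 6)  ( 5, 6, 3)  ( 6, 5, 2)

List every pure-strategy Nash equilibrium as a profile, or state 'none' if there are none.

(A,P,X): not NE [P3→W gives 9>5]
(A,P,Y): not NE [P1→C gives 8>5; P3→W gives 9>3]
(A,P,Z): not NE [P1→B gives 4>0; P3→W gives 9>2]
(A,P,W): not NE [P1→B gives 5>3; P2→R gives 9>0]
(A,Q,X): not NE [P1→B gives 6>3; P2→P gives 8>3; P3→Z gives 7>0]
(A,Q,Y): not NE [P2→P gives 9>0]
(A,Q,Z): not NE [P1→C gives 6>2; P2→R gives 4>3]
(A,Q,W): not NE [P1→B gives 5>2; P2→R gives 9>0; P3→Z gives 7>3]
(A,R,X): not NE [P1→B gives 9>7; P2→P gives 8>6; P3→Y gives 6>4]
(A,R,Y): not NE [P1→C gives 9>4; P2→P gives 9>3]
(A,R,Z): not NE [P1→C gives 6>0; P3→Y gives 6>0]
(A,R,W): not NE [P1→B gives 8>1; P3→Y gives 6>1]
(A,S,X): not NE [P2→P gives 8>4; P3→Z gives 7>5]
(A,S,Y): not NE [P2→P gives 9>6; P3→Z gives 7>5]
(A,S,Z): not NE [P1→C gives 10>7; P2→R gives 4>3]
(A,S,W): not NE [P1→B gives 9>8; P2→R gives 9>8; P3→Z gives 7>3]
(B,P,X): not NE [P1→A gives 4>3; P2→S gives 7>6; P3→Z gives 3>0]
(B,P,Y): not NE [P1→C gives 8>7; P2→Q gives 9>3; P3→Z gives 3>0]
(B,P,Z): not NE [P2→S gives 9>2]
(B,P,W): not NE [P2→Q gives 8>1; P3→Z gives 3>2]
(B,Q,X): not NE [P2→S gives 7>5; P3→Y gives 11>1]
(B,Q,Y): not NE [P1→A gives 7>0]
(B,Q,Z): not NE [P2→S gives 9>0; P3→Y gives 11>0]
(B,Q,W): not NE [P3→Y gives 11>9]
(B,R,X): not NE [P2→S gives 7>1; P3→W gives 7>3]
(B,R,Y): not NE [P1→C gives 9>3; P2→Q gives 9>7; P3→W gives 7>6]
(B,R,Z): not NE [P1→C gives 6>2; P2→S gives 9>0; P3→W gives 7>3]
(B,R,W): not NE [P2→Q gives 8>1]
(B,S,X): not NE [P1→A gives 8>4]
(B,S,Y): not NE [P1→A gives 5>2; P2→Q gives 9>7; P3→Z gives 8>7]
(B,S,Z): not NE [P1→C gives 10>8]
(B,S,W): not NE [P2→Q gives 8>5; P3→Z gives 8>3]
(C,P,X): not NE [P1→A gives 4>2; P2→S gives 3>2; P3→Y gives 5>0]
(C,P,Y): NE
(C,P,Z): not NE [P1→B gives 4>0; P2→Q gives 6>2; P3→Y gives 5>4]
(C,P,W): not NE [P1→B gives 5>3; P3→Y gives 5>2]
(C,Q,X): not NE [P1→B gives 6>0]
(C,Q,Y): not NE [P1→A gives 7>3; P3→W gives 6>1]
(C,Q,Z): not NE [P3→W gives 6>2]
(C,Q,W): not NE [P1→B gives 5>2; P2→P gives 9>3]
(C,R,X): not NE [P1→B gives 9>8; P2→S gives 3>1; P3→Y gives 6>2]
(C,R,Y): not NE [P2→Q gives 8>1]
(C,R,Z): not NE [P2→Q gives 6>3; P3→Y gives 6>4]
(C,R,W): not NE [P1→B gives 8>5; P2→P gives 9>6; P3→Y gives 6>3]
(C,S,X): not NE [P1→A gives 8>0; P3→Y gives 9>0]
(C,S,Y): not NE [P1→A gives 5>0; P2→Q gives 8>4]
(C,S,Z): not NE [P2→Q gives 6>1; P3→Y gives 9>7]
(C,S,W): not NE [P1→B gives 9>6; P2→P gives 9>5; P3→Y gives 9>2]

PSNE = {(C,P,Y)}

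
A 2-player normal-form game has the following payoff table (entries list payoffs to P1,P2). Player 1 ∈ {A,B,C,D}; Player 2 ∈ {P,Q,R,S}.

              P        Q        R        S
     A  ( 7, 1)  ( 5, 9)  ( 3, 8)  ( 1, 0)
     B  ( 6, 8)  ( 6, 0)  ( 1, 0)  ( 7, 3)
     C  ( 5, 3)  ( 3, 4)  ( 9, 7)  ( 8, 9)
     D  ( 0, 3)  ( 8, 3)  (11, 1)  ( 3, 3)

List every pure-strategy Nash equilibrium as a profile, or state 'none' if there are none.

Nash profiles: (C,S), (D,Q)

(A,P): not NE [P2→Q gives 9>1]
(A,Q): not NE [P1→D gives 8>5]
(A,R): not NE [P1→D gives 11>3; P2→Q gives 9>8]
(A,S): not NE [P1→C gives 8>1; P2→Q gives 9>0]
(B,P): not NE [P1→A gives 7>6]
(B,Q): not NE [P1→D gives 8>6; P2→P gives 8>0]
(B,R): not NE [P1→D gives 11>1; P2→P gives 8>0]
(B,S): not NE [P1→C gives 8>7; P2→P gives 8>3]
(C,P): not NE [P1→A gives 7>5; P2→S gives 9>3]
(C,Q): not NE [P1→D gives 8>3; P2→S gives 9>4]
(C,R): not NE [P1→D gives 11>9; P2→S gives 9>7]
(C,S): NE
(D,P): not NE [P1→A gives 7>0]
(D,Q): NE
(D,R): not NE [P2→S gives 3>1]
(D,S): not NE [P1→C gives 8>3]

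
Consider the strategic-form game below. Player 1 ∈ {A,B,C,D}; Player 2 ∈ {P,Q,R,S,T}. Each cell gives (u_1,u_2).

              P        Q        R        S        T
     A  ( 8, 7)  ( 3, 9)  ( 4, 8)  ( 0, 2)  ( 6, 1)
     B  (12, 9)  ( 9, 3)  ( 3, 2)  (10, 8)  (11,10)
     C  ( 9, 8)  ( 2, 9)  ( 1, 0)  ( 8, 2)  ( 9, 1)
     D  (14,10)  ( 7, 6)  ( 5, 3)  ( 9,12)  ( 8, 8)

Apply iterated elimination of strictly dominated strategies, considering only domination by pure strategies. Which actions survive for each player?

IESDS → P1:{B,D} P2:{P,S,T}

P1 drop A (D beats it: P:14>8 Q:7>3 R:5>4 S:9>0 T:8>6)
P1 drop C (B beats it: P:12>9 Q:9>2 R:3>1 S:10>8 T:11>9)
P2 drop Q (P beats it: B:9>3 D:10>6)
P2 drop R (P beats it: B:9>2 D:10>3)
P1→{B,D} P2→{P,S,T}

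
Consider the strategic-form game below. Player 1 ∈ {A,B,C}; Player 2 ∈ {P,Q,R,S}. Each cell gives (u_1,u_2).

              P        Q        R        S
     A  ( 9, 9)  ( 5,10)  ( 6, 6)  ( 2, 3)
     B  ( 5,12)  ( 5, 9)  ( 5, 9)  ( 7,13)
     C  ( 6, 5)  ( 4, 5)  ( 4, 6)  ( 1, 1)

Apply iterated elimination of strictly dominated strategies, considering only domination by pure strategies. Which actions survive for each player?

Remaining: P1:{A,B} P2:{P,Q,S}

P1 drop C (A beats it: P:9>6 Q:5>4 R:6>4 S:2>1)
P2 drop R (P beats it: A:9>6 B:12>9)
P1→{A,B} P2→{P,Q,S}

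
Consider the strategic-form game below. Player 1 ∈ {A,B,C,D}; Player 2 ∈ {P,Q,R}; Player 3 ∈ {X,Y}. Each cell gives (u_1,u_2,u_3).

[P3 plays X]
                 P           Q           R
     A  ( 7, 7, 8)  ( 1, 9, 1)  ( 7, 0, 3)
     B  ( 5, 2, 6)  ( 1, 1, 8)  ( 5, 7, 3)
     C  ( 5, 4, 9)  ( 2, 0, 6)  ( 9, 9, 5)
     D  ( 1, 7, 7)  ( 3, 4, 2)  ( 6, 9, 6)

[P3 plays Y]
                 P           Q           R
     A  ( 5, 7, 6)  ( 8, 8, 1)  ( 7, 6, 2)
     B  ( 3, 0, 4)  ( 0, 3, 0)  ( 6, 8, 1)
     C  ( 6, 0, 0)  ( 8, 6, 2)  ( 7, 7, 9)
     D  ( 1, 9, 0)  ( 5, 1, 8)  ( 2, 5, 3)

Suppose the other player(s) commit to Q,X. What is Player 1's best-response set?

u_1(A vs Q,X) = 1
u_1(B vs Q,X) = 1
u_1(C vs Q,X) = 2
u_1(D vs Q,X) = 3
max payoff 3 at {D}

P1 best: {D}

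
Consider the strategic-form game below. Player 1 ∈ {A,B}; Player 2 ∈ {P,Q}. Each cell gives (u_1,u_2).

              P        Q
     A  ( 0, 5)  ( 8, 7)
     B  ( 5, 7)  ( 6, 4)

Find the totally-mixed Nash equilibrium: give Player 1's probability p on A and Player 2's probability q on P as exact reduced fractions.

P1 indiff ⇒ q·0+(1-q)·8 = q·5+(1-q)·6 ⇒ q(-5) = (1-q)(-2) ⇒ q = 2/7
P2 indiff ⇒ p·5+(1-p)·7 = p·7+(1-p)·4 ⇒ p(-2) = (1-p)(-3) ⇒ p = 3/5

(p,q) = (3/5, 2/7)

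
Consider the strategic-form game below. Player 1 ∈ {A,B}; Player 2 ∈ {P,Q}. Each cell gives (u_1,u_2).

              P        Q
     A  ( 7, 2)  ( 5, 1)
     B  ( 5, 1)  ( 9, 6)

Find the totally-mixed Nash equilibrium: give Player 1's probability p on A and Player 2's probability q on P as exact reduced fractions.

P1 indiff ⇒ q·7+(1-q)·5 = q·5+(1-q)·9 ⇒ q(2) = (1-q)(4) ⇒ q = 2/3
P2 indiff ⇒ p·2+(1-p)·1 = p·1+(1-p)·6 ⇒ p(1) = (1-p)(5) ⇒ p = 5/6

p=5/6, q=2/3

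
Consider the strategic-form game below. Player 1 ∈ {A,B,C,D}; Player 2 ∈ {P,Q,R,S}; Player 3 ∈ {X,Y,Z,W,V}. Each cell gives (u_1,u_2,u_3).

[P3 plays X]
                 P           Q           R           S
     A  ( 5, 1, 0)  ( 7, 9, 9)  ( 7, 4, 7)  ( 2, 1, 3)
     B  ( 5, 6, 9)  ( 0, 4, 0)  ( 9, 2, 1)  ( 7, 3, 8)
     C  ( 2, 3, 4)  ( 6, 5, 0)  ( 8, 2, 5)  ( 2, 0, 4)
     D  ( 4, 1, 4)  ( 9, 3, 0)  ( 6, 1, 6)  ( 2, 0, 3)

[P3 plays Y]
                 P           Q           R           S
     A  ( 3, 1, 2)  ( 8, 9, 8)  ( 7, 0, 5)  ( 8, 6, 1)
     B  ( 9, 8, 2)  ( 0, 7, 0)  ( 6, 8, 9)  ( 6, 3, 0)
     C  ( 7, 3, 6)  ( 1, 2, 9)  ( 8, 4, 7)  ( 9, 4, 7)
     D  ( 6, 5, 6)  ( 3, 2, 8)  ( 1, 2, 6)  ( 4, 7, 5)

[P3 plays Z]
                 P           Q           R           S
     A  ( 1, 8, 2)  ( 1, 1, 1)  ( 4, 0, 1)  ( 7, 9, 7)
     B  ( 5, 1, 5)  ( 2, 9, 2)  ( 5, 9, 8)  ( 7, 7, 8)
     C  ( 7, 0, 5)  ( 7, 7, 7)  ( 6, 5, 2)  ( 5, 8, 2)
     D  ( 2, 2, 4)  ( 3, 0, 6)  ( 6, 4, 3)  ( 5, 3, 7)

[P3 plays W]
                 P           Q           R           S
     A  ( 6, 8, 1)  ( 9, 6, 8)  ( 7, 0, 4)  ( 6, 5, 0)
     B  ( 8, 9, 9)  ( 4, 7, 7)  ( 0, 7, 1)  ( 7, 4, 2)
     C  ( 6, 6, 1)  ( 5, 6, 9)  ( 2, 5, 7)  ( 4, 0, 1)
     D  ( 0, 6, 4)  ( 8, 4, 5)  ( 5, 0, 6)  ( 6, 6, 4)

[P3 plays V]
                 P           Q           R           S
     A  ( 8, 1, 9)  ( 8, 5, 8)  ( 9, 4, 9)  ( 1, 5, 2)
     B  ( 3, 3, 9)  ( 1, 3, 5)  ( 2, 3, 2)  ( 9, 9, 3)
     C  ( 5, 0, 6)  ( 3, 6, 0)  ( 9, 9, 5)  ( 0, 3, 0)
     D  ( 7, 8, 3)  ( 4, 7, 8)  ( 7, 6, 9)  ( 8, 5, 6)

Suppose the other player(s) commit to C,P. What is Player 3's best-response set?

P3 best: {Y,V}

u_3(X vs C,P) = 4
u_3(Y vs C,P) = 6
u_3(Z vs C,P) = 5
u_3(W vs C,P) = 1
u_3(V vs C,P) = 6
max payoff 6 at {Y,V}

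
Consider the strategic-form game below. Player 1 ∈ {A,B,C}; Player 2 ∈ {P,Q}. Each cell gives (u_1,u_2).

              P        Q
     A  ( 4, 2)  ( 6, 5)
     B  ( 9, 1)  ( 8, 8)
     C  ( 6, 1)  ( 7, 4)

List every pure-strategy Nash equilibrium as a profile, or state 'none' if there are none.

PSNE = {(B,Q)}

(A,P): not NE [P1→B gives 9>4; P2→Q gives 5>2]
(A,Q): not NE [P1→B gives 8>6]
(B,P): not NE [P2→Q gives 8>1]
(B,Q): NE
(C,P): not NE [P1→B gives 9>6; P2→Q gives 4>1]
(C,Q): not NE [P1→B gives 8>7]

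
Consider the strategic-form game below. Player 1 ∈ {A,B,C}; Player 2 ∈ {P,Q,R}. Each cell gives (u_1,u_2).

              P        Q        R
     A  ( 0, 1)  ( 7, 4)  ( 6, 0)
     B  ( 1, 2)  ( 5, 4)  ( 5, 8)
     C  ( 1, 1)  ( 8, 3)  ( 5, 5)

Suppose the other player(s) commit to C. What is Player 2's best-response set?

argmax u_2 = {R}

u_2(P vs C) = 1
u_2(Q vs C) = 3
u_2(R vs C) = 5
max payoff 5 at {R}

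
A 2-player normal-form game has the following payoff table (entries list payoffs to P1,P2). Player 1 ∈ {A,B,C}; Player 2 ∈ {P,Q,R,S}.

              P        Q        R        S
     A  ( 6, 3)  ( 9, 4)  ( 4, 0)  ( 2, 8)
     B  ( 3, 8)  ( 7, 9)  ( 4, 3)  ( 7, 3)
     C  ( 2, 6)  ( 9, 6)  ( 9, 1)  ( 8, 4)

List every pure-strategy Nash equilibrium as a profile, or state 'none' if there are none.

(A,P): not NE [P2→S gives 8>3]
(A,Q): not NE [P2→S gives 8>4]
(A,R): not NE [P1→C gives 9>4; P2→S gives 8>0]
(A,S): not NE [P1→C gives 8>2]
(B,P): not NE [P1→A gives 6>3; P2→Q gives 9>8]
(B,Q): not NE [P1→C gives 9>7]
(B,R): not NE [P1→C gives 9>4; P2→Q gives 9>3]
(B,S): not NE [P1→C gives 8>7; P2→Q gives 9>3]
(C,P): not NE [P1→A gives 6>2]
(C,Q): NE
(C,R): not NE [P2→Q gives 6>1]
(C,S): not NE [P2→Q gives 6>4]

PSNE = {(C,Q)}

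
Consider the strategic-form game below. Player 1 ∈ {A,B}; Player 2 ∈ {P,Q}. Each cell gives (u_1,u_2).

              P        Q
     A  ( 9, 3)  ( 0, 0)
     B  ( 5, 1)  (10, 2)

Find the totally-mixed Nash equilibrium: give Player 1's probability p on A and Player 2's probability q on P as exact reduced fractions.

P1 indiff ⇒ q·9+(1-q)·0 = q·5+(1-q)·10 ⇒ q(4) = (1-q)(10) ⇒ q = 5/7
P2 indiff ⇒ p·3+(1-p)·1 = p·0+(1-p)·2 ⇒ p(3) = (1-p)(1) ⇒ p = 1/4

P1 mixes 1/4 on A; P2 mixes 5/7 on P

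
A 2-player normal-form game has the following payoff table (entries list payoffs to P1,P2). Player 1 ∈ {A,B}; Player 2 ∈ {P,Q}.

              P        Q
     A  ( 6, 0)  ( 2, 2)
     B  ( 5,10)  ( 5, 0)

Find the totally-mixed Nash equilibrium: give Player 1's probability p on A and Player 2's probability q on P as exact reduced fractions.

P1 mixes 5/6 on A; P2 mixes 3/4 on P

P1 indiff ⇒ q·6+(1-q)·2 = q·5+(1-q)·5 ⇒ q(1) = (1-q)(3) ⇒ q = 3/4
P2 indiff ⇒ p·0+(1-p)·10 = p·2+(1-p)·0 ⇒ p(-2) = (1-p)(-10) ⇒ p = 5/6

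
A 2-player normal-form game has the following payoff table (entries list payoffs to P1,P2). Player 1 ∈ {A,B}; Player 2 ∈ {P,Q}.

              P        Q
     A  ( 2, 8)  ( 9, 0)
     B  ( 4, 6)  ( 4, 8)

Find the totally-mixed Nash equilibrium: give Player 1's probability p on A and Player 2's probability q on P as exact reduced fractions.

P1 indiff ⇒ q·2+(1-q)·9 = q·4+(1-q)·4 ⇒ q(-2) = (1-q)(-5) ⇒ q = 5/7
P2 indiff ⇒ p·8+(1-p)·6 = p·0+(1-p)·8 ⇒ p(8) = (1-p)(2) ⇒ p = 1/5

(p,q) = (1/5, 5/7)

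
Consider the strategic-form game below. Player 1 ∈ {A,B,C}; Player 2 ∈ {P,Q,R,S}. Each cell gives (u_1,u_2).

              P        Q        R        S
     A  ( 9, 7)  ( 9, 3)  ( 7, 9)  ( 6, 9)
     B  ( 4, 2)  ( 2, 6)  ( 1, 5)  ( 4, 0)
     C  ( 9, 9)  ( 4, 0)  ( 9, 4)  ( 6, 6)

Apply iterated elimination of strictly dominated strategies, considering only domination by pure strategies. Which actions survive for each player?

IESDS → P1:{A,C} P2:{P,R,S}

P1 drop B (A beats it: P:9>4 Q:9>2 R:7>1 S:6>4)
P2 drop Q (P beats it: A:7>3 C:9>0)
P1→{A,C} P2→{P,R,S}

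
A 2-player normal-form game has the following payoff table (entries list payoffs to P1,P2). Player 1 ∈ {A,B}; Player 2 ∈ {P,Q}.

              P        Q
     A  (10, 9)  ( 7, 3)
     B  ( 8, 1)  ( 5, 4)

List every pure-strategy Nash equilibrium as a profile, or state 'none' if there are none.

(A,P): NE
(A,Q): not NE [P2→P gives 9>3]
(B,P): not NE [P1→A gives 10>8; P2→Q gives 4>1]
(B,Q): not NE [P1→A gives 7>5]

Nash profiles: (A,P)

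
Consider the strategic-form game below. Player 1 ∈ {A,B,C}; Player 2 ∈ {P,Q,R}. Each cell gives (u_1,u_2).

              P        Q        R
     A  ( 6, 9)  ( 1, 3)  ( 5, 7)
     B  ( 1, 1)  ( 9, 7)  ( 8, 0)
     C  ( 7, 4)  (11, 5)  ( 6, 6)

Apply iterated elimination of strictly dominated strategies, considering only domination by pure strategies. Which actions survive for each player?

P1 drop A (C beats it: P:7>6 Q:11>1 R:6>5)
P2 drop P (Q beats it: B:7>1 C:5>4)
P1→{B,C} P2→{Q,R}

Survivors P1:{B,C} P2:{Q,R}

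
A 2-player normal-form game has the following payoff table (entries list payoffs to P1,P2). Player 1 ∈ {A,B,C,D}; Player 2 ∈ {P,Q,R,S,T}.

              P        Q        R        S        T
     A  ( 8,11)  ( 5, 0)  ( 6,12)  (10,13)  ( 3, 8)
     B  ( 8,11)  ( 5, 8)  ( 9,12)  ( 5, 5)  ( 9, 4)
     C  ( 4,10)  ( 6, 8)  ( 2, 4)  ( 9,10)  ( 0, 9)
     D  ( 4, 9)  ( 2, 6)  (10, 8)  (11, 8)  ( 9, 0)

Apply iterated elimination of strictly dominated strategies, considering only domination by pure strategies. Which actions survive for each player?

P2 drop Q (P beats it: A:11>0 B:11>8 C:10>8 D:9>6)
P1 drop C (A beats it: P:8>4 R:6>2 S:10>9 T:3>0)
P2 drop T (P beats it: A:11>8 B:11>4 D:9>0)
P1→{A,B,D} P2→{P,R,S}

Remaining: P1:{A,B,D} P2:{P,R,S}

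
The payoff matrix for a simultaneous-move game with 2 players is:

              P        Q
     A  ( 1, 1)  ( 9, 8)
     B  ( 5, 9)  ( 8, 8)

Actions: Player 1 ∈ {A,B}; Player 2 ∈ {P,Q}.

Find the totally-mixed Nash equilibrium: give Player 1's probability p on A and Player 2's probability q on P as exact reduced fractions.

P1 indiff ⇒ q·1+(1-q)·9 = q·5+(1-q)·8 ⇒ q(-4) = (1-q)(-1) ⇒ q = 1/5
P2 indiff ⇒ p·1+(1-p)·9 = p·8+(1-p)·8 ⇒ p(-7) = (1-p)(-1) ⇒ p = 1/8

p=1/8, q=1/5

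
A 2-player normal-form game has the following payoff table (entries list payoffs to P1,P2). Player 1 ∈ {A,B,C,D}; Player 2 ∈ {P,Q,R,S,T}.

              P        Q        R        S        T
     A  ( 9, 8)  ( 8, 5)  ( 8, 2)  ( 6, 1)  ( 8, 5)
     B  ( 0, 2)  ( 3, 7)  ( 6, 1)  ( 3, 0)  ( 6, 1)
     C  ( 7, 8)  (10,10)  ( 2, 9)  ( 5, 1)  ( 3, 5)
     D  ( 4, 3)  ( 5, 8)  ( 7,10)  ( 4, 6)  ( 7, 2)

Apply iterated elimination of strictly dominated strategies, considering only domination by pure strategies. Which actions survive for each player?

P1 drop B (A beats it: P:9>0 Q:8>3 R:8>6 S:6>3 T:8>6)
P1 drop D (A beats it: P:9>4 Q:8>5 R:8>7 S:6>4 T:8>7)
P2 drop R (Q beats it: A:5>2 C:10>9)
P2 drop S (P beats it: A:8>1 C:8>1)
P2 drop T (P beats it: A:8>5 C:8>5)
P1→{A,C} P2→{P,Q}

Survivors P1:{A,C} P2:{P,Q}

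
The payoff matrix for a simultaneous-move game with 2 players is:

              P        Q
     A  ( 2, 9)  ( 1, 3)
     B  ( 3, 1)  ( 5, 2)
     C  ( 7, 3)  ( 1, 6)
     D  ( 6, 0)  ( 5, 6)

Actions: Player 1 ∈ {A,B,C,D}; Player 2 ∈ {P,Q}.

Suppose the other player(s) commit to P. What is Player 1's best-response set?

P1 best: {C}

u_1(A vs P) = 2
u_1(B vs P) = 3
u_1(C vs P) = 7
u_1(D vs P) = 6
max payoff 7 at {C}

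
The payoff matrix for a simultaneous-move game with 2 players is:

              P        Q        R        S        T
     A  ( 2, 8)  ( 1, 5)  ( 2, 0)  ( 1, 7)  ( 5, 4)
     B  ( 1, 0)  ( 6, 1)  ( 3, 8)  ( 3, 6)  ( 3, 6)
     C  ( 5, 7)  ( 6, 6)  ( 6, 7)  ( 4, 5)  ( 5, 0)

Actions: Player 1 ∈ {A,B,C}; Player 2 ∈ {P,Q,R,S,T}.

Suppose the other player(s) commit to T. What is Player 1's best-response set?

P1 best: {A,C}

u_1(A vs T) = 5
u_1(B vs T) = 3
u_1(C vs T) = 5
max payoff 5 at {A,C}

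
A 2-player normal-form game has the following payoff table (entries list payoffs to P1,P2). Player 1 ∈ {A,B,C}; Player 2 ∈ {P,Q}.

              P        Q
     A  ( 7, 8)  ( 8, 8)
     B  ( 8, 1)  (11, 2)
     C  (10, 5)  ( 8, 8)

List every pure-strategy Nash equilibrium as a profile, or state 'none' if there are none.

(A,P): not NE [P1→C gives 10>7]
(A,Q): not NE [P1→B gives 11>8]
(B,P): not NE [P1→C gives 10>8; P2→Q gives 2>1]
(B,Q): NE
(C,P): not NE [P2→Q gives 8>5]
(C,Q): not NE [P1→B gives 11>8]

NE set: (B,Q)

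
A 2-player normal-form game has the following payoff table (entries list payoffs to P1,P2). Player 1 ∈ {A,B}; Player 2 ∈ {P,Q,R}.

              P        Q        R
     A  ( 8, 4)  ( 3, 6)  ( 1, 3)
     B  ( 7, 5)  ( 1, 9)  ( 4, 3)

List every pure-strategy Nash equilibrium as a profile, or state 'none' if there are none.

PSNE = {(A,Q)}

(A,P): not NE [P2→Q gives 6>4]
(A,Q): NE
(A,R): not NE [P1→B gives 4>1; P2→Q gives 6>3]
(B,P): not NE [P1→A gives 8>7; P2→Q gives 9>5]
(B,Q): not NE [P1→A gives 3>1]
(B,R): not NE [P2→Q gives 9>3]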